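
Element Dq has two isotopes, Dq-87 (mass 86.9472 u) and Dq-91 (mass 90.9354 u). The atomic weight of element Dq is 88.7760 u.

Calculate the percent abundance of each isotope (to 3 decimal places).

With x = fraction of Dq-87 (so Dq-91 is 1 − x):
86.9472·x + 90.9354·(1 − x) = 88.7760
(86.9472 − 90.9354)·x = 88.7760 − 90.9354
x = -2.1594 / -3.9882 = 0.54145 → 54.145% Dq-87, 45.855% Dq-91.

Dq-87: 54.145%, Dq-91: 45.855%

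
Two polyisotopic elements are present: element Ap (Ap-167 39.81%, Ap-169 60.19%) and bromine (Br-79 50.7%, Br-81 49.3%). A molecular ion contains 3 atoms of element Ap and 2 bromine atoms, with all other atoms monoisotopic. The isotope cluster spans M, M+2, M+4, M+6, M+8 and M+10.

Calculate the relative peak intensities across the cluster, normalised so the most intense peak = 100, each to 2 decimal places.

4.74 : 30.74 : 78.86 : 100.00 : 62.64 : 15.50

Element Ap pattern (n=3): 0.06309233 : 0.28617385 : 0.43267532 : 0.2180585
Bromine pattern (n=2): 0.257049 : 0.499902 : 0.243049
Convolve the two distributions (both contribute in 2-u steps):
  M: 0.06309233×0.257049 = 0.016218
  M+2: 0.06309233×0.499902 + 0.28617385×0.257049 = 0.105101
  M+4: 0.06309233×0.243049 + 0.28617385×0.499902 + 0.43267532×0.257049 = 0.269612
  M+6: 0.28617385×0.243049 + 0.43267532×0.499902 + 0.2180585×0.257049 = 0.341901
  M+8: 0.43267532×0.243049 + 0.2180585×0.499902 = 0.214169
  M+10: 0.2180585×0.243049 = 0.052999
Scale to base peak (0.341901) = 100: 4.74 : 30.74 : 78.86 : 100.00 : 62.64 : 15.50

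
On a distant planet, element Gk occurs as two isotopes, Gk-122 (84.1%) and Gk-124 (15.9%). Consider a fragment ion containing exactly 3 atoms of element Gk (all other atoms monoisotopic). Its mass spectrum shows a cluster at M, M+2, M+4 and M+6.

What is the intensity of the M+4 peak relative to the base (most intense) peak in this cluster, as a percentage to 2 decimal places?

10.72%

Binomial terms of (0.841 + 0.159)^3: M 0.5948, M+2 0.3374, M+4 0.0638, M+6 0.0040 → M is the base peak.
P(M) = C(3,0) × 0.841^3 × 0.159^0 = 1 × 0.59482332 × 1.0000 = 0.594823 (base)
P(M+4) = C(3,2) × 0.841^1 × 0.159^2 = 3 × 0.8410 × 0.025281 = 0.063784
Relative intensity = 0.063784 / 0.594823 × 100 = 10.72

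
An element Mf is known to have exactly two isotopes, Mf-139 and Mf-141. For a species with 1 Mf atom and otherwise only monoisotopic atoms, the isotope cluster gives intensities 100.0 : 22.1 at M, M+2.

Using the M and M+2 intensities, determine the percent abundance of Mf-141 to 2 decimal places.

Let p = fractional abundance of Mf-139. I(M+2)/I(M) = [C(1,1)·p^0·(1−p)] / p^1 = 1·(1−p)/p = 22.1/100.0 = 0.2210
(1−p)/p = 0.2210/1 = 0.2210  ⇒  p = 1/(1 + 0.2210) = 0.8190
Mf-139: 81.90%, Mf-141: 18.10%.

18.10%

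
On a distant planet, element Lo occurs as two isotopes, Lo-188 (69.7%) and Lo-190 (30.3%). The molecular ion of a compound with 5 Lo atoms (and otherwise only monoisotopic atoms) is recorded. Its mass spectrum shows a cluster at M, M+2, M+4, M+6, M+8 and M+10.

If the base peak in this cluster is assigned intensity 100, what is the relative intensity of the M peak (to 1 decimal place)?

46.0

(0.697 + 0.303)^5 gives M 0.1645, M+2 0.3576, M+4 0.3109, M+6 0.1351, M+8 0.0294, M+10 0.0026; the largest is M+2.
P(M+2) = C(5,1) × 0.697^4 × 0.303^1 = 5 × 0.23601038 × 0.3030 = 0.357556 (base)
P(M) = C(5,0) × 0.697^5 × 0.303^0 = 1 × 0.16449924 × 1.0000 = 0.164499
Relative intensity = 0.164499 / 0.357556 × 100 = 46.0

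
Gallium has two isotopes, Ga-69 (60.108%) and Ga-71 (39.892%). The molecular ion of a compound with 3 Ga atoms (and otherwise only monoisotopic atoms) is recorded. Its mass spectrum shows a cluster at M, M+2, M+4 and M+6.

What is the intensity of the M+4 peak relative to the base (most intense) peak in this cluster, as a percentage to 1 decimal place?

66.4%

Term probabilities: M 0.2172, M+2 0.4324, M+4 0.2870, M+6 0.0635. Base peak = M+2.
P(M+2) = C(3,1) × 0.60108^2 × 0.39892^1 = 3 × 0.36129717 × 0.39892 = 0.432386 (base)
P(M+4) = C(3,2) × 0.60108^1 × 0.39892^2 = 3 × 0.60108 × 0.15913717 = 0.286963
Relative intensity = 0.286963 / 0.432386 × 100 = 66.4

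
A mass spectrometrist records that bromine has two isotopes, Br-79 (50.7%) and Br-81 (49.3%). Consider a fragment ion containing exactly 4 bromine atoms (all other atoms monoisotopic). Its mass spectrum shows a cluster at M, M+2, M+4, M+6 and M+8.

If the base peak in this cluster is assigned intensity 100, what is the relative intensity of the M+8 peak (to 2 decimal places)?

15.76

(0.507 + 0.493)^4 gives M 0.0661, M+2 0.2570, M+4 0.3749, M+6 0.2430, M+8 0.0591; the largest is M+4.
P(M+4) = C(4,2) × 0.507^2 × 0.493^2 = 6 × 0.257049 × 0.243049 = 0.374853 (base)
P(M+8) = C(4,4) × 0.507^0 × 0.493^4 = 1 × 1.0000 × 0.05907282 = 0.059073
Relative intensity = 0.059073 / 0.374853 × 100 = 15.76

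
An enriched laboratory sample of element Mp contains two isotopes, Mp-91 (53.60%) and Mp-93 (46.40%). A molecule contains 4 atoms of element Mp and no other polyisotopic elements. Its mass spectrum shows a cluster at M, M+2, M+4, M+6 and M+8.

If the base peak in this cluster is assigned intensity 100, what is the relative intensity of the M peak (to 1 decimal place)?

22.2

(0.5360 + 0.4640)^4 gives M 0.0825, M+2 0.2858, M+4 0.3711, M+6 0.2142, M+8 0.0464; the largest is M+4.
P(M+4) = C(4,2) × 0.5360^2 × 0.4640^2 = 6 × 0.287296 × 0.215296 = 0.371122 (base)
P(M) = C(4,0) × 0.5360^4 × 0.4640^0 = 1 × 0.08253899 × 1.0000 = 0.082539
Relative intensity = 0.082539 / 0.371122 × 100 = 22.2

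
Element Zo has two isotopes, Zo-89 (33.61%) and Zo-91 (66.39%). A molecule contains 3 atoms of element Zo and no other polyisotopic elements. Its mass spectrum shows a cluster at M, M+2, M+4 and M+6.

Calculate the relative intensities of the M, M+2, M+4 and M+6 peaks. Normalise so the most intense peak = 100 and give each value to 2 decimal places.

8.54 : 50.63 : 100.00 : 65.84

Expanding (0.3361 + 0.6639)^3:
P(M) = 0.3361^3 = 0.037967
P(M+2) = 3 × 0.3361^2 × 0.6639^1 = 0.224989
P(M+4) = 3 × 0.3361^1 × 0.6639^2 = 0.444422
P(M+6) = 0.6639^3 = 0.292623
The M+4 peak is largest (0.444422); scaling to 100 gives 8.54 : 50.63 : 100.00 : 65.84.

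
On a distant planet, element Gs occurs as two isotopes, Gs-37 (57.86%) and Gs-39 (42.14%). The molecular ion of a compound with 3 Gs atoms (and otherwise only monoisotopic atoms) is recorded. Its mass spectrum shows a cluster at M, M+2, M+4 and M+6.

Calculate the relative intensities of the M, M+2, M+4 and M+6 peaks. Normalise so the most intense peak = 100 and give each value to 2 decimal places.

Expanding (0.5786 + 0.4214)^3:
P(M) = 0.5786^3 = 0.193703
P(M+2) = 3 × 0.5786^2 × 0.4214^1 = 0.423226
P(M+4) = 3 × 0.5786^1 × 0.4214^2 = 0.308240
P(M+6) = 0.4214^3 = 0.074831
The M+2 peak is largest (0.423226); scaling to 100 gives 45.77 : 100.00 : 72.83 : 17.68.

45.77 : 100.00 : 72.83 : 17.68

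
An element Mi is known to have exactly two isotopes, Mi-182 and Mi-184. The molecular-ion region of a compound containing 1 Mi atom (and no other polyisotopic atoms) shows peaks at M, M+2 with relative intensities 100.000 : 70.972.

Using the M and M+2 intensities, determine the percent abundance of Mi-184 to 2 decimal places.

41.51%

Let p = fractional abundance of Mi-182. I(M+2)/I(M) = [C(1,1)·p^0·(1−p)] / p^1 = 1·(1−p)/p = 70.972/100.000 = 0.7097
(1−p)/p = 0.7097/1 = 0.7097  ⇒  p = 1/(1 + 0.7097) = 0.5849
Mi-182: 58.49%, Mi-184: 41.51%.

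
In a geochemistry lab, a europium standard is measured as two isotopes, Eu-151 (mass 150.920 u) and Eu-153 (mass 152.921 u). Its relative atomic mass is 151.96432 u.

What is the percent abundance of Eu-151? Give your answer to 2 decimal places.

47.81%

Writing the weighted mean with unknown fraction x of Eu-151:
150.920·x + 152.921·(1 − x) = 151.96432
(150.920 − 152.921)·x = 151.96432 − 152.921
x = -0.95668 / -2.001 = 0.47810 → 47.81% Eu-151, 52.19% Eu-153.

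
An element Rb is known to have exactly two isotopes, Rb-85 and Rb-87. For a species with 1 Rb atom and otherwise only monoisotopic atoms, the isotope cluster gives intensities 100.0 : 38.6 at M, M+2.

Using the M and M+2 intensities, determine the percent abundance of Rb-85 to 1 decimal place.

Write p for the Rb-85 fraction. I(M+2)/I(M) = [C(1,1)·p^0·(1−p)] / p^1 = 1·(1−p)/p = 38.6/100.0 = 0.3860
(1−p)/p = 0.3860/1 = 0.3860  ⇒  p = 1/(1 + 0.3860) = 0.7215
Rb-85: 72.2%, Rb-87: 27.8%.

72.2%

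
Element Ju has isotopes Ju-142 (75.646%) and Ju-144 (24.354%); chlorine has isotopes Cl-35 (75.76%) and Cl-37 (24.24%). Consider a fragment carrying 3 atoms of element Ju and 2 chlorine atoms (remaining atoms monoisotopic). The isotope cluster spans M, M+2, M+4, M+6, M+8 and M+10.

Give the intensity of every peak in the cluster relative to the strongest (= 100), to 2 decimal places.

62.28 : 100.00 : 64.23 : 20.63 : 3.31 : 0.21

Element Ju pattern (n=3): 0.43287042 : 0.41808395 : 0.13460086 : 0.01444478
Chlorine pattern (n=2): 0.57395776 : 0.36728448 : 0.05875776
Convolve the two distributions (both contribute in 2-u steps):
  M: 0.43287042×0.57395776 = 0.248449
  M+2: 0.43287042×0.36728448 + 0.41808395×0.57395776 = 0.398949
  M+4: 0.43287042×0.05875776 + 0.41808395×0.36728448 + 0.13460086×0.57395776 = 0.256245
  M+6: 0.41808395×0.05875776 + 0.13460086×0.36728448 + 0.01444478×0.57395776 = 0.082293
  M+8: 0.13460086×0.05875776 + 0.01444478×0.36728448 = 0.013214
  M+10: 0.01444478×0.05875776 = 0.000849
Scale to base peak (0.398949) = 100: 62.28 : 100.00 : 64.23 : 20.63 : 3.31 : 0.21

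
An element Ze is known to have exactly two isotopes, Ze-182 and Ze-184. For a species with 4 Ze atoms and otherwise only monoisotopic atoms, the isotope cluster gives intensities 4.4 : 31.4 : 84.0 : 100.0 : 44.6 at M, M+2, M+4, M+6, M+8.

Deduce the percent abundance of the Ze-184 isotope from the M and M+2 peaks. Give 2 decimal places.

Let p = fractional abundance of Ze-182. I(M+2)/I(M) = [C(4,1)·p^3·(1−p)] / p^4 = 4·(1−p)/p = 31.4/4.4 = 7.1364
(1−p)/p = 7.1364/4 = 1.7841  ⇒  p = 1/(1 + 1.7841) = 0.3592
Ze-182: 35.92%, Ze-184: 64.08%.

64.08%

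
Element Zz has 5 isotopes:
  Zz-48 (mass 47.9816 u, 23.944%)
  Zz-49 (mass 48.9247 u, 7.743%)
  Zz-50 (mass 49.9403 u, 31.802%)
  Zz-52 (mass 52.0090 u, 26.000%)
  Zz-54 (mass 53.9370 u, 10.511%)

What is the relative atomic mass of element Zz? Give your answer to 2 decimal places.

50.35 u

Ar = Σ fᵢ·mᵢ = 0.23944 × 47.9816 + 0.07743 × 48.9247 + 0.31802 × 49.9403 + 0.26000 × 52.0090 + 0.10511 × 53.9370
= 11.48871 + 3.78824 + 15.88201 + 13.52234 + 5.66932 = 50.35062 u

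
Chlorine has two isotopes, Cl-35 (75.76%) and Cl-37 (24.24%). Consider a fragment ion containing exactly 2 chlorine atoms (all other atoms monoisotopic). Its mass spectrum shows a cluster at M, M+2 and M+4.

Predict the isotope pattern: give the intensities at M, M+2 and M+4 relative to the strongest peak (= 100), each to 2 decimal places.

100.00 : 63.99 : 10.24

Each Cl atom is independently Cl-35 (p = 0.7576) or Cl-37 (q = 0.2424); the cluster is the binomial expansion (p + q)^2.
P(M) = 0.7576^2 = 0.573958
P(M+2) = 2 × 0.7576^1 × 0.2424^1 = 0.367284
P(M+4) = 0.2424^2 = 0.058758
The M peak is largest (0.573958); scaling to 100 gives 100.00 : 63.99 : 10.24.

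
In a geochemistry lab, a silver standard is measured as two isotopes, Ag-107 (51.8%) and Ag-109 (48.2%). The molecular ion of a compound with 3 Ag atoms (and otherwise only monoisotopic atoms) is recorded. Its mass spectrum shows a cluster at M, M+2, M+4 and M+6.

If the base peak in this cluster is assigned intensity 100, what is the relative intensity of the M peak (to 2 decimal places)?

Binomial terms of (0.518 + 0.482)^3: M 0.1390, M+2 0.3880, M+4 0.3610, M+6 0.1120 → M+2 is the base peak.
P(M+2) = C(3,1) × 0.518^2 × 0.482^1 = 3 × 0.268324 × 0.4820 = 0.387997 (base)
P(M) = C(3,0) × 0.518^3 × 0.482^0 = 1 × 0.13899183 × 1.0000 = 0.138992
Relative intensity = 0.138992 / 0.387997 × 100 = 35.82

35.82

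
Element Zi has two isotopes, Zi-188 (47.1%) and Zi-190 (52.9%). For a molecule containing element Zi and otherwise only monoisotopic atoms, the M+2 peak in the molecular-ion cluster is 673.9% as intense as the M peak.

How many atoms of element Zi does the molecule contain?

6

For n independent Zi atoms, I(M+2)/I(M) = n · (abundance Zi-190) / (abundance Zi-188) = n · 0.529/0.471.
n = 6.739 × 0.471/0.529 = 6.00 ≈ 6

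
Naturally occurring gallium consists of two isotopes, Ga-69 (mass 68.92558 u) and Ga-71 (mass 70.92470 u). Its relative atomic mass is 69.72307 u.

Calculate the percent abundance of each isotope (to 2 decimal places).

Ga-69: 60.11%, Ga-71: 39.89%

With x = fraction of Ga-69 (so Ga-71 is 1 − x):
68.92558·x + 70.92470·(1 − x) = 69.72307
(68.92558 − 70.92470)·x = 69.72307 − 70.92470
x = -1.20163 / -1.99912 = 0.60108 → 60.11% Ga-69, 39.89% Ga-71.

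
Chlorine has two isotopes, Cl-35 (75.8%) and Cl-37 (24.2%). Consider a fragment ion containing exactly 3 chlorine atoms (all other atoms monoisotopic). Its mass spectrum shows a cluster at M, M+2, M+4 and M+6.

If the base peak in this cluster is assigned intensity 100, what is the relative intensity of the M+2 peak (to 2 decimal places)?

Term probabilities: M 0.4355, M+2 0.4171, M+4 0.1332, M+6 0.0142. Base peak = M.
P(M) = C(3,0) × 0.758^3 × 0.242^0 = 1 × 0.43551951 × 1.0000 = 0.435520 (base)
P(M+2) = C(3,1) × 0.758^2 × 0.242^1 = 3 × 0.574564 × 0.2420 = 0.417133
Relative intensity = 0.417133 / 0.435520 × 100 = 95.78

95.78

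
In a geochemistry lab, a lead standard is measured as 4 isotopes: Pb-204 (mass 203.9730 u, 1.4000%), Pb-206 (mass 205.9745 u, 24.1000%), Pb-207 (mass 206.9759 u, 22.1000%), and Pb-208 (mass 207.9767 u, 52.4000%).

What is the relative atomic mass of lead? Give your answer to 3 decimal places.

The abundance-weighted mean is 0.014000 × 203.9730 + 0.241000 × 205.9745 + 0.221000 × 206.9759 + 0.524000 × 207.9767
= 2.85562 + 49.63985 + 45.74167 + 108.97979 = 207.21693 u

207.217 u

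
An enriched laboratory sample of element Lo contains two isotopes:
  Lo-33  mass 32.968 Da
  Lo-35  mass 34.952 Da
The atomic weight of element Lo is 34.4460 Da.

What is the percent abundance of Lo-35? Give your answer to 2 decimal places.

74.50%

With x = fraction of Lo-33 (so Lo-35 is 1 − x):
32.968·x + 34.952·(1 − x) = 34.4460
(32.968 − 34.952)·x = 34.4460 − 34.952
x = -0.5060 / -1.984 = 0.25504 → 25.50% Lo-33, 74.50% Lo-35.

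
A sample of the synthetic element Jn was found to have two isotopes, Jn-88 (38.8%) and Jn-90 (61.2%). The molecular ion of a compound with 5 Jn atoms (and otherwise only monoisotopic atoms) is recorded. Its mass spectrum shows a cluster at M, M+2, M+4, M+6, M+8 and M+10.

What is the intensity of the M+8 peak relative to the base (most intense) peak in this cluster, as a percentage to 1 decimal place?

78.9%

(0.388 + 0.612)^5 gives M 0.0088, M+2 0.0694, M+4 0.2188, M+6 0.3451, M+8 0.2721, M+10 0.0859; the largest is M+6.
P(M+6) = C(5,3) × 0.388^2 × 0.612^3 = 10 × 0.150544 × 0.22922093 = 0.345078 (base)
P(M+8) = C(5,4) × 0.388^1 × 0.612^4 = 5 × 0.3880 × 0.14028321 = 0.272149
Relative intensity = 0.272149 / 0.345078 × 100 = 78.9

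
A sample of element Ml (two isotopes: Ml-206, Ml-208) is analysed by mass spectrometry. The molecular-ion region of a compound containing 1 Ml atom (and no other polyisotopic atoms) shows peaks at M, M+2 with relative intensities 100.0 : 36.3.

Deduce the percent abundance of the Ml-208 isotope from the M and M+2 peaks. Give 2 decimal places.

Write p for the Ml-206 fraction. I(M+2)/I(M) = [C(1,1)·p^0·(1−p)] / p^1 = 1·(1−p)/p = 36.3/100.0 = 0.3630
(1−p)/p = 0.3630/1 = 0.3630  ⇒  p = 1/(1 + 0.3630) = 0.7337
Ml-206: 73.37%, Ml-208: 26.63%.

26.63%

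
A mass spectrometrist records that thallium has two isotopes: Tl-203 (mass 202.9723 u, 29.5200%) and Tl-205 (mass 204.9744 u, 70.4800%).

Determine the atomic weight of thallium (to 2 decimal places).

204.38 u

Average mass = Σ (abundance × isotope mass) = 0.295200 × 202.9723 + 0.704800 × 204.9744
= 59.91742 + 144.46596 = 204.38338 u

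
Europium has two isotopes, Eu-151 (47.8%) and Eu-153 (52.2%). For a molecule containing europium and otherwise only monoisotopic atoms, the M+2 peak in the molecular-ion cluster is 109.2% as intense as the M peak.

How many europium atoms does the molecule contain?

1

The M+2/M ratio from n Eu atoms is n · q/p = n · 0.522/0.478.
n = 1.092 × 0.478/0.522 = 1.00 ≈ 1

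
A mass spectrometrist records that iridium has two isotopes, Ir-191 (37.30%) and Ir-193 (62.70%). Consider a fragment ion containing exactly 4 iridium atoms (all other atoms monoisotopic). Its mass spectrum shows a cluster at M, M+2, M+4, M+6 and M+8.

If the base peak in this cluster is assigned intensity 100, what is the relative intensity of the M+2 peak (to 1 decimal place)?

35.4

Binomial terms of (0.3730 + 0.6270)^4: M 0.0194, M+2 0.1302, M+4 0.3282, M+6 0.3678, M+8 0.1546 → M+6 is the base peak.
P(M+6) = C(4,3) × 0.3730^1 × 0.6270^3 = 4 × 0.3730 × 0.24649188 = 0.367766 (base)
P(M+2) = C(4,1) × 0.3730^3 × 0.6270^1 = 4 × 0.05189512 × 0.6270 = 0.130153
Relative intensity = 0.130153 / 0.367766 × 100 = 35.4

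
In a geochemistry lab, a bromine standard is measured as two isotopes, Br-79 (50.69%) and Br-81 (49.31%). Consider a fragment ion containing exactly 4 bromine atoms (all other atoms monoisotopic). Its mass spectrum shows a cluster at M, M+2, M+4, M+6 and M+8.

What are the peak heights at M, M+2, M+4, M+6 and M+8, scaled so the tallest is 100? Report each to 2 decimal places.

Expanding (0.5069 + 0.4931)^4:
P(M) = 0.5069^4 = 0.066022
P(M+2) = 4 × 0.5069^3 × 0.4931^1 = 0.256899
P(M+4) = 6 × 0.5069^2 × 0.4931^2 = 0.374857
P(M+6) = 4 × 0.5069^1 × 0.4931^3 = 0.243101
P(M+8) = 0.4931^4 = 0.059121
The M+4 peak is largest (0.374857); scaling to 100 gives 17.61 : 68.53 : 100.00 : 64.85 : 15.77.

17.61 : 68.53 : 100.00 : 64.85 : 15.77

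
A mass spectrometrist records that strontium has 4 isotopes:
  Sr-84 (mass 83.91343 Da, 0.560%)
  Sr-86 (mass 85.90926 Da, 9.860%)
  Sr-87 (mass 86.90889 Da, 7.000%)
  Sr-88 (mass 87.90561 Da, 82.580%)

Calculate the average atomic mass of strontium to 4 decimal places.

87.6166 Da

Average mass = Σ (abundance × isotope mass) = 0.00560 × 83.91343 + 0.09860 × 85.90926 + 0.07000 × 86.90889 + 0.82580 × 87.90561
= 0.469915 + 8.470653 + 6.083622 + 72.592453 = 87.616643 Da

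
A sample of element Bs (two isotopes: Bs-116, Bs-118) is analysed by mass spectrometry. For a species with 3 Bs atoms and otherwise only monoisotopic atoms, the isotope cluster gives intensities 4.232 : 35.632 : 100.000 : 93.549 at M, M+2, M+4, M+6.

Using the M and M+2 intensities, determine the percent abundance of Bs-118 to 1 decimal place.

73.7%

Write p for the Bs-116 fraction. I(M+2)/I(M) = [C(3,1)·p^2·(1−p)] / p^3 = 3·(1−p)/p = 35.632/4.232 = 8.4197
(1−p)/p = 8.4197/3 = 2.8066  ⇒  p = 1/(1 + 2.8066) = 0.2627
Bs-116: 26.3%, Bs-118: 73.7%.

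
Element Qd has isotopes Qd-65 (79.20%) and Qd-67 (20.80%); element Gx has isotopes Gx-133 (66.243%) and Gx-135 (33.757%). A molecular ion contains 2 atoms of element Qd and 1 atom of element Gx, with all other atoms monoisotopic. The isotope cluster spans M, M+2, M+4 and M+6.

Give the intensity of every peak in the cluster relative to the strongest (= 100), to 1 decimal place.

Element Qd pattern (n=2): 0.627264 : 0.329472 : 0.043264
Element Gx pattern (n=1): 0.66243 : 0.33757
Convolve the two distributions (both contribute in 2-u steps):
  M: 0.627264×0.66243 = 0.415518
  M+2: 0.627264×0.33757 + 0.329472×0.66243 = 0.429998
  M+4: 0.329472×0.33757 + 0.043264×0.66243 = 0.139879
  M+6: 0.043264×0.33757 = 0.014605
Scale to base peak (0.429998) = 100: 96.6 : 100.0 : 32.5 : 3.4

96.6 : 100.0 : 32.5 : 3.4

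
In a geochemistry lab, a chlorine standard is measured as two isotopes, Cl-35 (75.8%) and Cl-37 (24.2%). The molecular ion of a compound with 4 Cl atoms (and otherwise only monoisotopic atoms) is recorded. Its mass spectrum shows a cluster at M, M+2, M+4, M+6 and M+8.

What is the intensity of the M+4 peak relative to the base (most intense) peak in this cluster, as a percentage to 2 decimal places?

47.89%

(0.758 + 0.242)^4 gives M 0.3301, M+2 0.4216, M+4 0.2019, M+6 0.0430, M+8 0.0034; the largest is M+2.
P(M+2) = C(4,1) × 0.758^3 × 0.242^1 = 4 × 0.43551951 × 0.2420 = 0.421583 (base)
P(M+4) = C(4,2) × 0.758^2 × 0.242^2 = 6 × 0.574564 × 0.058564 = 0.201893
Relative intensity = 0.201893 / 0.421583 × 100 = 47.89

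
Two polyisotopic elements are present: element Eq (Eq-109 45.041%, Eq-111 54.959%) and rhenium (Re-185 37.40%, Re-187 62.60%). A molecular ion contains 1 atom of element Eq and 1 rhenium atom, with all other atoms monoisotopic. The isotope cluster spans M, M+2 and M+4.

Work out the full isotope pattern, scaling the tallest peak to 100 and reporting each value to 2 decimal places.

34.55 : 100.00 : 70.57

Element Eq pattern (n=1): 0.45041 : 0.54959
Rhenium pattern (n=1): 0.3740 : 0.6260
Convolve the two distributions (both contribute in 2-u steps):
  M: 0.45041×0.3740 = 0.168453
  M+2: 0.45041×0.6260 + 0.54959×0.3740 = 0.487503
  M+4: 0.54959×0.6260 = 0.344043
Scale to base peak (0.487503) = 100: 34.55 : 100.00 : 70.57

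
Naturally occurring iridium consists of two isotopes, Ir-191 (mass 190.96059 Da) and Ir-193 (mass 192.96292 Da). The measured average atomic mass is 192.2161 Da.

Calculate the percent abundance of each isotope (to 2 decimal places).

With x = fraction of Ir-191 (so Ir-193 is 1 − x):
190.96059·x + 192.96292·(1 − x) = 192.2161
(190.96059 − 192.96292)·x = 192.2161 − 192.96292
x = -0.74682 / -2.00233 = 0.37298 → 37.30% Ir-191, 62.70% Ir-193.

Ir-191: 37.30%, Ir-193: 62.70%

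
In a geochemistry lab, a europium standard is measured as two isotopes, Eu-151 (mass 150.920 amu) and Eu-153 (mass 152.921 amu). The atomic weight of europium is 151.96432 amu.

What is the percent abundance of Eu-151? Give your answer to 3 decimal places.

47.810%

Let x be the fractional abundance of Eu-151; then Eu-153 has abundance 1 − x.
150.920·x + 152.921·(1 − x) = 151.96432
(150.920 − 152.921)·x = 151.96432 − 152.921
x = -0.95668 / -2.001 = 0.47810 → 47.810% Eu-151, 52.190% Eu-153.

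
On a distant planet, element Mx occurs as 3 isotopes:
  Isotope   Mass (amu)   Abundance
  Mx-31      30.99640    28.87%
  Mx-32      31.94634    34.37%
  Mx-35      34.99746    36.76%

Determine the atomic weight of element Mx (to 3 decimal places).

Average mass = Σ (abundance × isotope mass) = 0.2887 × 30.99640 + 0.3437 × 31.94634 + 0.3676 × 34.99746
= 8.948661 + 10.979957 + 12.865066 = 32.793684 amu

32.794 amu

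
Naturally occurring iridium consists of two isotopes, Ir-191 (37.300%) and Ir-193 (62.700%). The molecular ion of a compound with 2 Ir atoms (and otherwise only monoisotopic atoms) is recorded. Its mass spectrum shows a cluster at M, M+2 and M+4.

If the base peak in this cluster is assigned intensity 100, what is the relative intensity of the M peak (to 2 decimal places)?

29.74

Binomial terms of (0.37300 + 0.62700)^2: M 0.1391, M+2 0.4677, M+4 0.3931 → M+2 is the base peak.
P(M+2) = C(2,1) × 0.37300^1 × 0.62700^1 = 2 × 0.3730 × 0.6270 = 0.467742 (base)
P(M) = C(2,0) × 0.37300^2 × 0.62700^0 = 1 × 0.139129 × 1.0000 = 0.139129
Relative intensity = 0.139129 / 0.467742 × 100 = 29.74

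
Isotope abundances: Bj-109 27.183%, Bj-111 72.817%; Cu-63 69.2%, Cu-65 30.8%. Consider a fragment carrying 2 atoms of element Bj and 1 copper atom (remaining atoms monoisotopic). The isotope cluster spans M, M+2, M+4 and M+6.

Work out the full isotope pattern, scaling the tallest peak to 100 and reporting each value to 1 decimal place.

10.5 : 60.7 : 100.0 : 33.4

Element Bj pattern (n=2): 0.07389155 : 0.3958769 : 0.53023155
Copper pattern (n=1): 0.6920 : 0.3080
Convolve the two distributions (both contribute in 2-u steps):
  M: 0.07389155×0.6920 = 0.051133
  M+2: 0.07389155×0.3080 + 0.3958769×0.6920 = 0.296705
  M+4: 0.3958769×0.3080 + 0.53023155×0.6920 = 0.488850
  M+6: 0.53023155×0.3080 = 0.163311
Scale to base peak (0.488850) = 100: 10.5 : 60.7 : 100.0 : 33.4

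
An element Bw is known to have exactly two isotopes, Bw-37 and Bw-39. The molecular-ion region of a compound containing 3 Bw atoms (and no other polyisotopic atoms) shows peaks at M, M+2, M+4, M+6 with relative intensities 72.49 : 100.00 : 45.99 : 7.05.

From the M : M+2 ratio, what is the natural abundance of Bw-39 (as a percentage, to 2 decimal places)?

Let p = fractional abundance of Bw-37. I(M+2)/I(M) = [C(3,1)·p^2·(1−p)] / p^3 = 3·(1−p)/p = 100.00/72.49 = 1.3795
(1−p)/p = 1.3795/3 = 0.4598  ⇒  p = 1/(1 + 0.4598) = 0.6850
Bw-37: 68.50%, Bw-39: 31.50%.

31.50%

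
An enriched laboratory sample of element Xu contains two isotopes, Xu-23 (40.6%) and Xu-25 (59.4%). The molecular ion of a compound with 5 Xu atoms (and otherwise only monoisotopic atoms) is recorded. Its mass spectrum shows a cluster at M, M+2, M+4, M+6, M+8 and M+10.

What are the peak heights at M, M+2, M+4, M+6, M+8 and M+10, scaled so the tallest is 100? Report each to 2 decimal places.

3.19 : 23.36 : 68.35 : 100.00 : 73.15 : 21.41

The 5 Xu atoms are independent, so intensities follow the terms of (0.406 + 0.594)^5.
P(M) = 0.406^5 = 0.011031
P(M+2) = 5 × 0.406^4 × 0.594^1 = 0.080698
P(M+4) = 10 × 0.406^3 × 0.594^2 = 0.236130
P(M+6) = 10 × 0.406^2 × 0.594^3 = 0.345471
P(M+8) = 5 × 0.406^1 × 0.594^4 = 0.252721
P(M+10) = 0.594^5 = 0.073949
The M+6 peak is largest (0.345471); scaling to 100 gives 3.19 : 23.36 : 68.35 : 100.00 : 73.15 : 21.41.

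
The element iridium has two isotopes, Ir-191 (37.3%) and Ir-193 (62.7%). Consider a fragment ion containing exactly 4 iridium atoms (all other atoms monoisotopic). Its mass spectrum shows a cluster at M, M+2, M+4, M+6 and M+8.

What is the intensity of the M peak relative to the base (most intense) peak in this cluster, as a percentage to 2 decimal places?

Term probabilities: M 0.0194, M+2 0.1302, M+4 0.3282, M+6 0.3678, M+8 0.1546. Base peak = M+6.
P(M+6) = C(4,3) × 0.373^1 × 0.627^3 = 4 × 0.3730 × 0.24649188 = 0.367766 (base)
P(M) = C(4,0) × 0.373^4 × 0.627^0 = 1 × 0.01935688 × 1.0000 = 0.019357
Relative intensity = 0.019357 / 0.367766 × 100 = 5.26

5.26%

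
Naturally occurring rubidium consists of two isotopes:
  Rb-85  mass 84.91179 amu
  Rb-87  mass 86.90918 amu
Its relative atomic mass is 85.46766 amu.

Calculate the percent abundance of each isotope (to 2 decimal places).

With x = fraction of Rb-85 (so Rb-87 is 1 − x):
84.91179·x + 86.90918·(1 − x) = 85.46766
(84.91179 − 86.90918)·x = 85.46766 − 86.90918
x = -1.44152 / -1.99739 = 0.72170 → 72.17% Rb-85, 27.83% Rb-87.

Rb-85: 72.17%, Rb-87: 27.83%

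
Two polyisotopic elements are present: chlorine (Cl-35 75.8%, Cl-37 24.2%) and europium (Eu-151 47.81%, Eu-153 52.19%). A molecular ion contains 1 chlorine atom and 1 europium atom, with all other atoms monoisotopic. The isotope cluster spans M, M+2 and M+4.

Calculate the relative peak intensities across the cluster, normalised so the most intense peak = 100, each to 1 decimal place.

70.9 : 100.0 : 24.7

Chlorine pattern (n=1): 0.7580 : 0.2420
Europium pattern (n=1): 0.4781 : 0.5219
Convolve the two distributions (both contribute in 2-u steps):
  M: 0.7580×0.4781 = 0.362400
  M+2: 0.7580×0.5219 + 0.2420×0.4781 = 0.511300
  M+4: 0.2420×0.5219 = 0.126300
Scale to base peak (0.511300) = 100: 70.9 : 100.0 : 24.7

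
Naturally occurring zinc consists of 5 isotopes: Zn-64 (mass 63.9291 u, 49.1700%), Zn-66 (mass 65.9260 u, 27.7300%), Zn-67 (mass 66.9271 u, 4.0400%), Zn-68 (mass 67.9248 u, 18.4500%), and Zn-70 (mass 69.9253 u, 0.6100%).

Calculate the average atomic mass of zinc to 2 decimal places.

The abundance-weighted mean is 0.491700 × 63.9291 + 0.277300 × 65.9260 + 0.040400 × 66.9271 + 0.184500 × 67.9248 + 0.006100 × 69.9253
= 31.43394 + 18.28128 + 2.70385 + 12.53213 + 0.42654 = 65.37774 u

65.38 u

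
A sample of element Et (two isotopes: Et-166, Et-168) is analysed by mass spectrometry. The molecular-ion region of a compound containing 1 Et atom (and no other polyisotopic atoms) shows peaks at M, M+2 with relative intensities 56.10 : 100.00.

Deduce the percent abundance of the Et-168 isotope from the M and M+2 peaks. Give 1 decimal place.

If p is the fraction of Et that is Et-166, then I(M+2)/I(M) = [C(1,1)·p^0·(1−p)] / p^1 = 1·(1−p)/p = 100.00/56.10 = 1.7825
(1−p)/p = 1.7825/1 = 1.7825  ⇒  p = 1/(1 + 1.7825) = 0.3594
Et-166: 35.9%, Et-168: 64.1%.

64.1%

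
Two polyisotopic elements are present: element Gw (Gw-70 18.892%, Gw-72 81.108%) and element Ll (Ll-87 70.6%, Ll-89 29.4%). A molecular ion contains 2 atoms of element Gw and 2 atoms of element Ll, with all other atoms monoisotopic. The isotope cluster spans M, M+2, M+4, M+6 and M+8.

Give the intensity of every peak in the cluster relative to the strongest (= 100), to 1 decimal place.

3.9 : 36.6 : 100.0 : 65.4 : 12.4

Element Gw pattern (n=2): 0.03569077 : 0.30645847 : 0.65785077
Element Ll pattern (n=2): 0.498436 : 0.415128 : 0.086436
Convolve the two distributions (both contribute in 2-u steps):
  M: 0.03569077×0.498436 = 0.017790
  M+2: 0.03569077×0.415128 + 0.30645847×0.498436 = 0.167566
  M+4: 0.03569077×0.086436 + 0.30645847×0.415128 + 0.65785077×0.498436 = 0.458201
  M+6: 0.30645847×0.086436 + 0.65785077×0.415128 = 0.299581
  M+8: 0.65785077×0.086436 = 0.056862
Scale to base peak (0.458201) = 100: 3.9 : 36.6 : 100.0 : 65.4 : 12.4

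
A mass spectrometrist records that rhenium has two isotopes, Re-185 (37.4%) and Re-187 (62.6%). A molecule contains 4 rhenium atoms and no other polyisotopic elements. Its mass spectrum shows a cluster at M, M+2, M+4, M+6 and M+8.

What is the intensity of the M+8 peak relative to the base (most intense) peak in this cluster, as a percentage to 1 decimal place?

(0.374 + 0.626)^4 gives M 0.0196, M+2 0.1310, M+4 0.3289, M+6 0.3670, M+8 0.1536; the largest is M+6.
P(M+6) = C(4,3) × 0.374^1 × 0.626^3 = 4 × 0.3740 × 0.24531438 = 0.366990 (base)
P(M+8) = C(4,4) × 0.374^0 × 0.626^4 = 1 × 1.0000 × 0.1535668 = 0.153567
Relative intensity = 0.153567 / 0.366990 × 100 = 41.8

41.8%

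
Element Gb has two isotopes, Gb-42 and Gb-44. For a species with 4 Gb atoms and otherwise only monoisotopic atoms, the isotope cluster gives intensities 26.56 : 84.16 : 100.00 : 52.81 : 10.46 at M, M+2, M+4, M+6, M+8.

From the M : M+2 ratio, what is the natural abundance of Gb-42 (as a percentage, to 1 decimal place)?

Write p for the Gb-42 fraction. I(M+2)/I(M) = [C(4,1)·p^3·(1−p)] / p^4 = 4·(1−p)/p = 84.16/26.56 = 3.1687
(1−p)/p = 3.1687/4 = 0.7922  ⇒  p = 1/(1 + 0.7922) = 0.5580
Gb-42: 55.8%, Gb-44: 44.2%.

55.8%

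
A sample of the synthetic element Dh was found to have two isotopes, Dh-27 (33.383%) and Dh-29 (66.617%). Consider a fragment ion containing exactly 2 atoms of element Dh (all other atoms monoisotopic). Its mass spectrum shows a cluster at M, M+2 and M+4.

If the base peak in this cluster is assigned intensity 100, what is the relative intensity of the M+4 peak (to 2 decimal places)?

(0.33383 + 0.66617)^2 gives M 0.1114, M+2 0.4448, M+4 0.4438; the largest is M+2.
P(M+2) = C(2,1) × 0.33383^1 × 0.66617^1 = 2 × 0.33383 × 0.66617 = 0.444775 (base)
P(M+4) = C(2,2) × 0.33383^0 × 0.66617^2 = 1 × 1.0000 × 0.44378247 = 0.443782
Relative intensity = 0.443782 / 0.444775 × 100 = 99.78

99.78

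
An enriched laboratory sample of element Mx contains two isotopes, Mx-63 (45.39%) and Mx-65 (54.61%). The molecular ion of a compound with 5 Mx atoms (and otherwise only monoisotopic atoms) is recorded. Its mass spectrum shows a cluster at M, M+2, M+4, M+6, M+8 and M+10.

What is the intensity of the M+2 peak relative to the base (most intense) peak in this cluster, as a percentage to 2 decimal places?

Binomial terms of (0.4539 + 0.5461)^5: M 0.0193, M+2 0.1159, M+4 0.2789, M+6 0.3355, M+8 0.2018, M+10 0.0486 → M+6 is the base peak.
P(M+6) = C(5,3) × 0.4539^2 × 0.5461^3 = 10 × 0.20602521 × 0.16286079 = 0.335534 (base)
P(M+2) = C(5,1) × 0.4539^4 × 0.5461^1 = 5 × 0.04244639 × 0.5461 = 0.115900
Relative intensity = 0.115900 / 0.335534 × 100 = 34.54

34.54%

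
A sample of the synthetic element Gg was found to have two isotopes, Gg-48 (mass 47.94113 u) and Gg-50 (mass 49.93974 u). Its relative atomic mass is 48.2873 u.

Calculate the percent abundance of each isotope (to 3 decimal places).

Gg-48: 82.679%, Gg-50: 17.321%

Writing the weighted mean with unknown fraction x of Gg-48:
47.94113·x + 49.93974·(1 − x) = 48.2873
(47.94113 − 49.93974)·x = 48.2873 − 49.93974
x = -1.65244 / -1.99861 = 0.82679 → 82.679% Gg-48, 17.321% Gg-50.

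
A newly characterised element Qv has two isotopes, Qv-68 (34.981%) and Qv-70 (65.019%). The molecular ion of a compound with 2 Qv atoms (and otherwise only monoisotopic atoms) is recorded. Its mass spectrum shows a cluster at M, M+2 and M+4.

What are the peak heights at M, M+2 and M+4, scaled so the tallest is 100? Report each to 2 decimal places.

26.90 : 100.00 : 92.93

Each Qv atom is independently Qv-68 (p = 0.34981) or Qv-70 (q = 0.65019); the cluster is the binomial expansion (p + q)^2.
P(M) = 0.34981^2 = 0.122367
P(M+2) = 2 × 0.34981^1 × 0.65019^1 = 0.454886
P(M+4) = 0.65019^2 = 0.422747
The M+2 peak is largest (0.454886); scaling to 100 gives 26.90 : 100.00 : 92.93.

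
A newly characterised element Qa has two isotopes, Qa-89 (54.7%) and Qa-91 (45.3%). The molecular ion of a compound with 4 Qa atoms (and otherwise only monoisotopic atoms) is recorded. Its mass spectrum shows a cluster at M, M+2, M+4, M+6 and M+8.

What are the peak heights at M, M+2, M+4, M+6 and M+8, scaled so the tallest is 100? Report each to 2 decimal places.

24.30 : 80.50 : 100.00 : 55.21 : 11.43

Expanding (0.547 + 0.453)^4:
P(M) = 0.547^4 = 0.089526
P(M+2) = 4 × 0.547^3 × 0.453^1 = 0.296565
P(M+4) = 6 × 0.547^2 × 0.453^2 = 0.368402
P(M+6) = 4 × 0.547^1 × 0.453^3 = 0.203396
P(M+8) = 0.453^4 = 0.042111
The M+4 peak is largest (0.368402); scaling to 100 gives 24.30 : 80.50 : 100.00 : 55.21 : 11.43.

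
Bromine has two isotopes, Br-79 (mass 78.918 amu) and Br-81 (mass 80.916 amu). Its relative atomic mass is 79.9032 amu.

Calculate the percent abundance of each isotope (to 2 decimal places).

Let x be the fractional abundance of Br-79; then Br-81 has abundance 1 − x.
78.918·x + 80.916·(1 − x) = 79.9032
(78.918 − 80.916)·x = 79.9032 − 80.916
x = -1.0128 / -1.998 = 0.50691 → 50.69% Br-79, 49.31% Br-81.

Br-79: 50.69%, Br-81: 49.31%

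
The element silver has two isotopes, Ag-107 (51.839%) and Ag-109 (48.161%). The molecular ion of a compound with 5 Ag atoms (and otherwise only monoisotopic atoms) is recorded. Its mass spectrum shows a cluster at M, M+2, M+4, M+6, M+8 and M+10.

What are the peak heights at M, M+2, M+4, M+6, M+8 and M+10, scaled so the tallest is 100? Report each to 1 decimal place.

11.6 : 53.8 : 100.0 : 92.9 : 43.2 : 8.0

Each Ag atom is independently Ag-107 (p = 0.51839) or Ag-109 (q = 0.48161); the cluster is the binomial expansion (p + q)^5.
P(M) = 0.51839^5 = 0.037435
P(M+2) = 5 × 0.51839^4 × 0.48161^1 = 0.173897
P(M+4) = 10 × 0.51839^3 × 0.48161^2 = 0.323118
P(M+6) = 10 × 0.51839^2 × 0.48161^3 = 0.300192
P(M+8) = 5 × 0.51839^1 × 0.48161^4 = 0.139447
P(M+10) = 0.48161^5 = 0.025911
The M+4 peak is largest (0.323118); scaling to 100 gives 11.6 : 53.8 : 100.0 : 92.9 : 43.2 : 8.0.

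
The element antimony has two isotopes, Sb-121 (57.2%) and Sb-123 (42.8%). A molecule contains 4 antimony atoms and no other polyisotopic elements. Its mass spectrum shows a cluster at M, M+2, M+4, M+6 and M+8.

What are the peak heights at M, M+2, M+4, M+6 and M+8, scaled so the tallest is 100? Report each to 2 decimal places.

29.77 : 89.10 : 100.00 : 49.88 : 9.33

Each Sb atom is independently Sb-121 (p = 0.572) or Sb-123 (q = 0.428); the cluster is the binomial expansion (p + q)^4.
P(M) = 0.572^4 = 0.107049
P(M+2) = 4 × 0.572^3 × 0.428^1 = 0.320400
P(M+4) = 6 × 0.572^2 × 0.428^2 = 0.359609
P(M+6) = 4 × 0.572^1 × 0.428^3 = 0.179385
P(M+8) = 0.428^4 = 0.033556
The M+4 peak is largest (0.359609); scaling to 100 gives 29.77 : 89.10 : 100.00 : 49.88 : 9.33.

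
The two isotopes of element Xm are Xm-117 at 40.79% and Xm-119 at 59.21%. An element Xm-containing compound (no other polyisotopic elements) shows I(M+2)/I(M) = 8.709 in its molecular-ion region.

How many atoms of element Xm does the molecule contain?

For n independent Xm atoms, I(M+2)/I(M) = n · (abundance Xm-119) / (abundance Xm-117) = n · 0.5921/0.4079.
n = 8.709 × 0.4079/0.5921 = 6.00 ≈ 6

6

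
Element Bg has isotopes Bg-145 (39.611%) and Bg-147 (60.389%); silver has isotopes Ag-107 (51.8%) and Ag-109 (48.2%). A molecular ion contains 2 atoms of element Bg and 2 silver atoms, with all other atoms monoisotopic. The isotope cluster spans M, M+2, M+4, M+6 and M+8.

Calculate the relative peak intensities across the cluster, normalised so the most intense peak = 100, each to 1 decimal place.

Element Bg pattern (n=2): 0.15690313 : 0.47841374 : 0.36468313
Silver pattern (n=2): 0.268324 : 0.499352 : 0.232324
Convolve the two distributions (both contribute in 2-u steps):
  M: 0.15690313×0.268324 = 0.042101
  M+2: 0.15690313×0.499352 + 0.47841374×0.268324 = 0.206720
  M+4: 0.15690313×0.232324 + 0.47841374×0.499352 + 0.36468313×0.268324 = 0.373202
  M+6: 0.47841374×0.232324 + 0.36468313×0.499352 = 0.293252
  M+8: 0.36468313×0.232324 = 0.084725
Scale to base peak (0.373202) = 100: 11.3 : 55.4 : 100.0 : 78.6 : 22.7

11.3 : 55.4 : 100.0 : 78.6 : 22.7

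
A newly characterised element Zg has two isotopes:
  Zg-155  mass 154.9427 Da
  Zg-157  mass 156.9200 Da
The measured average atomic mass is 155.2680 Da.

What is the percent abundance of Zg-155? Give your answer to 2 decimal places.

83.55%

With x = fraction of Zg-155 (so Zg-157 is 1 − x):
154.9427·x + 156.9200·(1 − x) = 155.2680
(154.9427 − 156.9200)·x = 155.2680 − 156.9200
x = -1.6520 / -1.9773 = 0.83548 → 83.55% Zg-155, 16.45% Zg-157.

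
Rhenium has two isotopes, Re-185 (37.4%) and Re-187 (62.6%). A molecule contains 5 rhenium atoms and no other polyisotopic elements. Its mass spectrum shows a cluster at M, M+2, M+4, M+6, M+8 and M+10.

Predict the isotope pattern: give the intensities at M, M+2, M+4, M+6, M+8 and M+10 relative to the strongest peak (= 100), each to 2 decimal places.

Expanding (0.374 + 0.626)^5:
P(M) = 0.374^5 = 0.007317
P(M+2) = 5 × 0.374^4 × 0.626^1 = 0.061239
P(M+4) = 10 × 0.374^3 × 0.626^2 = 0.205005
P(M+6) = 10 × 0.374^2 × 0.626^3 = 0.343136
P(M+8) = 5 × 0.374^1 × 0.626^4 = 0.287170
P(M+10) = 0.626^5 = 0.096133
The M+6 peak is largest (0.343136); scaling to 100 gives 2.13 : 17.85 : 59.74 : 100.00 : 83.69 : 28.02.

2.13 : 17.85 : 59.74 : 100.00 : 83.69 : 28.02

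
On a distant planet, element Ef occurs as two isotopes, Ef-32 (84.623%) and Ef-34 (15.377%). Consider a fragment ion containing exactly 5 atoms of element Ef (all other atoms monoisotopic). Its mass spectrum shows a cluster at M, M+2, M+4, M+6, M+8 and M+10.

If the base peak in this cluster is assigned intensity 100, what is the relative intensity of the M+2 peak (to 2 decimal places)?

Binomial terms of (0.84623 + 0.15377)^5: M 0.4340, M+2 0.3943, M+4 0.1433, M+6 0.0260, M+8 0.0024, M+10 0.0001 → M is the base peak.
P(M) = C(5,0) × 0.84623^5 × 0.15377^0 = 1 × 0.43395239 × 1.0000 = 0.433952 (base)
P(M+2) = C(5,1) × 0.84623^4 × 0.15377^1 = 5 × 0.51280668 × 0.15377 = 0.394271
Relative intensity = 0.394271 / 0.433952 × 100 = 90.86

90.86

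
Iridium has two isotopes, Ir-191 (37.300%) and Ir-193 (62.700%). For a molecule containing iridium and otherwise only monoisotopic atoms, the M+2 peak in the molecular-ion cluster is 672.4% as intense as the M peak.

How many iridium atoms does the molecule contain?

The M+2/M ratio from n Ir atoms is n · q/p = n · 0.62700/0.37300.
n = 6.724 × 0.37300/0.62700 = 4.00 ≈ 4

4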